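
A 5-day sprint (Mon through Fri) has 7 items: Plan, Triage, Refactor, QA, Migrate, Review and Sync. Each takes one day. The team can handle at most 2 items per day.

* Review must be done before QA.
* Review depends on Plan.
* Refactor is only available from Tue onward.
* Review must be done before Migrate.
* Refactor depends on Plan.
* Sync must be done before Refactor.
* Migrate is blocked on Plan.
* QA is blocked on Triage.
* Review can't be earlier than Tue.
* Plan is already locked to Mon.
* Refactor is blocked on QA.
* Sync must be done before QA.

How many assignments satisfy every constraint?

Splitting on Triage: it can be Mon (16), Tue (18), Wed (12). Listing each branch's schedules as (Plan, Refactor, QA, Migrate, Review, Sync):
Triage=Mon: (Mon,Thu,Wed,Wed,Tue,Tue) (Mon,Thu,Wed,Thu,Tue,Tue) (Mon,Thu,Wed,Fri,Tue,Tue) (Mon,Fri,Wed,Wed,Tue,Tue) (Mon,Fri,Wed,Thu,Tue,Tue) (Mon,Fri,Wed,Fri,Tue,Tue) (Mon,Fri,Thu,Wed,Tue,Tue) (Mon,Fri,Thu,Wed,Tue,Wed) (Mon,Fri,Thu,Thu,Tue,Tue) (Mon,Fri,Thu,Thu,Tue,Wed) (Mon,Fri,Thu,Thu,Wed,Tue) (Mon,Fri,Thu,Thu,Wed,Wed) (Mon,Fri,Thu,Fri,Tue,Tue) (Mon,Fri,Thu,Fri,Tue,Wed) (Mon,Fri,Thu,Fri,Wed,Tue) (Mon,Fri,Thu,Fri,Wed,Wed) — 16.
Triage=Tue: (Mon,Thu,Wed,Wed,Tue,Mon) (Mon,Thu,Wed,Thu,Tue,Mon) (Mon,Thu,Wed,Fri,Tue,Mon) (Mon,Fri,Wed,Wed,Tue,Mon) (Mon,Fri,Wed,Thu,Tue,Mon) (Mon,Fri,Wed,Fri,Tue,Mon) (Mon,Fri,Thu,Wed,Tue,Mon) (Mon,Fri,Thu,Wed,Tue,Wed) (Mon,Fri,Thu,Thu,Tue,Mon) (Mon,Fri,Thu,Thu,Tue,Wed) (Mon,Fri,Thu,Thu,Wed,Mon) (Mon,Fri,Thu,Thu,Wed,Tue) (Mon,Fri,Thu,Thu,Wed,Wed) (Mon,Fri,Thu,Fri,Tue,Mon) (Mon,Fri,Thu,Fri,Tue,Wed) (Mon,Fri,Thu,Fri,Wed,Mon) (Mon,Fri,Thu,Fri,Wed,Tue) (Mon,Fri,Thu,Fri,Wed,Wed) — 18.
Triage=Wed: (Mon,Fri,Thu,Wed,Tue,Mon) (Mon,Fri,Thu,Wed,Tue,Tue) (Mon,Fri,Thu,Thu,Tue,Mon) (Mon,Fri,Thu,Thu,Tue,Tue) (Mon,Fri,Thu,Thu,Tue,Wed) (Mon,Fri,Thu,Thu,Wed,Mon) (Mon,Fri,Thu,Thu,Wed,Tue) (Mon,Fri,Thu,Fri,Tue,Mon) (Mon,Fri,Thu,Fri,Tue,Tue) (Mon,Fri,Thu,Fri,Tue,Wed) (Mon,Fri,Thu,Fri,Wed,Mon) (Mon,Fri,Thu,Fri,Wed,Tue) — 12.
Summing: 16 + 18 + 12 = 46.

46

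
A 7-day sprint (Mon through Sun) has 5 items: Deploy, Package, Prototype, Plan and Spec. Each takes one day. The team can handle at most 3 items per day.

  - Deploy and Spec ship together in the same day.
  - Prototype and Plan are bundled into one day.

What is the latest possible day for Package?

Sun

Package at Sun is achievable: Package=Sun; Plan=Tue; Deploy=Mon; Prototype=Tue; Spec=Mon.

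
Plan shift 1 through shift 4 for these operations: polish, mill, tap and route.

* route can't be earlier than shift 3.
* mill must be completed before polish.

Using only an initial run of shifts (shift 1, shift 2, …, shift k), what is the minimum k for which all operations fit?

3 shifts

The precedence chain requires at least 2 distinct shifts.
route can't be placed before shift 3, so the schedule must run through at least shift 3.
3 works (last occupied shift: shift 3): for example mill -> shift 1, route -> shift 3, polish -> shift 2, tap -> shift 1.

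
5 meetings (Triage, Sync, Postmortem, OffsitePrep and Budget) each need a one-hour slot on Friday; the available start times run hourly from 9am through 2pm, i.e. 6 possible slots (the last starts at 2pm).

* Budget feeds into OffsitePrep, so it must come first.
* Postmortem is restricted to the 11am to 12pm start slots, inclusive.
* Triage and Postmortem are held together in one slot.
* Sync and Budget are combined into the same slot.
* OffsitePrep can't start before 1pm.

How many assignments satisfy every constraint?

18

Splitting on Triage: it can be 11am (9), 12pm (9). Listing each branch's schedules as (Sync, Postmortem, OffsitePrep, Budget):
Triage=11am: (9am,11am,1pm,9am) (9am,11am,2pm,9am) (10am,11am,1pm,10am) (10am,11am,2pm,10am) (11am,11am,1pm,11am) (11am,11am,2pm,11am) (12pm,11am,1pm,12pm) (12pm,11am,2pm,12pm) (1pm,11am,2pm,1pm) — 9.
Triage=12pm: (9am,12pm,1pm,9am) (9am,12pm,2pm,9am) (10am,12pm,1pm,10am) (10am,12pm,2pm,10am) (11am,12pm,1pm,11am) (11am,12pm,2pm,11am) (12pm,12pm,1pm,12pm) (12pm,12pm,2pm,12pm) (1pm,12pm,2pm,1pm) — 9.
Summing: 9 + 9 = 18.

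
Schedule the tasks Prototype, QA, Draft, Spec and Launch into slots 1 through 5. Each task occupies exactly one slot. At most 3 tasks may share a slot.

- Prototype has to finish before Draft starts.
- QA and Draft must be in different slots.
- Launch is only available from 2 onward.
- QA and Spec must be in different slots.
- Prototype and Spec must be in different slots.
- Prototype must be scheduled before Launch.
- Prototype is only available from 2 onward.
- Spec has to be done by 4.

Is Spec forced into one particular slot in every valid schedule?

No

Spec can be 1 (e.g. QA in 2, Draft in 3, Launch in 3, Prototype in 2, Spec in 1) or 2 (e.g. Prototype=3; Draft=4; QA=1; Spec=2; Launch=4).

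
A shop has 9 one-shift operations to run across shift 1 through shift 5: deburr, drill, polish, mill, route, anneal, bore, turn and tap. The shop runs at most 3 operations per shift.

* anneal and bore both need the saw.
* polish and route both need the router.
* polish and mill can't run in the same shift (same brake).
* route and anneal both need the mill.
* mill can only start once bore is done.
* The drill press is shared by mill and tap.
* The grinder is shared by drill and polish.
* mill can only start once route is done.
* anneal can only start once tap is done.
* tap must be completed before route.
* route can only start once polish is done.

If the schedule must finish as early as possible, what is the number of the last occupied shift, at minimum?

The precedence chain requires at least 3 distinct shifts.
With at most 3 per shift and 9 operations, at least 3 shifts are needed.
3 works (last occupied shift: shift 3): for example drill -> shift 2, tap -> shift 1, turn -> shift 3, route -> shift 2, deburr -> shift 2, bore -> shift 1, anneal -> shift 3, mill -> shift 3, polish -> shift 1.

3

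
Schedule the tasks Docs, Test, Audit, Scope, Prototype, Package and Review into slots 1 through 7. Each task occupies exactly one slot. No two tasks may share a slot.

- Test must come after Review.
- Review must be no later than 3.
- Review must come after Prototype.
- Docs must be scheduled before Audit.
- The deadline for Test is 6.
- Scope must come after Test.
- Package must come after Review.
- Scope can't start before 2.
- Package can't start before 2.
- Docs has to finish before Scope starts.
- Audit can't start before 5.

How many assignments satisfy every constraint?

40

Splitting on Docs: it can be 1 (9), 2 (9), 3 (9), 4 (9), 5 (4). Listing each branch's schedules as (Test, Audit, Scope, Prototype, Package, Review):
Docs=1: (4,5,6,2,7,3) (4,5,7,2,6,3) (4,6,5,2,7,3) (4,6,7,2,5,3) (4,7,5,2,6,3) (4,7,6,2,5,3) (5,6,7,2,4,3) (5,7,6,2,4,3) (6,5,7,2,4,3) — 9.
Docs=2: (4,5,6,1,7,3) (4,5,7,1,6,3) (4,6,5,1,7,3) (4,6,7,1,5,3) (4,7,5,1,6,3) (4,7,6,1,5,3) (5,6,7,1,4,3) (5,7,6,1,4,3) (6,5,7,1,4,3) — 9.
Docs=3: (4,5,6,1,7,2) (4,5,7,1,6,2) (4,6,5,1,7,2) (4,6,7,1,5,2) (4,7,5,1,6,2) (4,7,6,1,5,2) (5,6,7,1,4,2) (5,7,6,1,4,2) (6,5,7,1,4,2) — 9.
Docs=4: (3,5,6,1,7,2) (3,5,7,1,6,2) (3,6,5,1,7,2) (3,6,7,1,5,2) (3,7,5,1,6,2) (3,7,6,1,5,2) (5,6,7,1,3,2) (5,7,6,1,3,2) (6,5,7,1,3,2) — 9.
Docs=5: (3,6,7,1,4,2) (3,7,6,1,4,2) (4,6,7,1,3,2) (4,7,6,1,3,2) — 4.
Summing: 9 + 9 + 9 + 9 + 4 = 40.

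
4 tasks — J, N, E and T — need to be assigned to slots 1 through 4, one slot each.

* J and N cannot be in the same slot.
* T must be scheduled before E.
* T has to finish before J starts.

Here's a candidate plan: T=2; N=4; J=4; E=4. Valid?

Invalid. J and N cannot be in the same slot.

T has to finish before J starts — holds.
J and N cannot be in the same slot — violated.
T must be scheduled before E — holds.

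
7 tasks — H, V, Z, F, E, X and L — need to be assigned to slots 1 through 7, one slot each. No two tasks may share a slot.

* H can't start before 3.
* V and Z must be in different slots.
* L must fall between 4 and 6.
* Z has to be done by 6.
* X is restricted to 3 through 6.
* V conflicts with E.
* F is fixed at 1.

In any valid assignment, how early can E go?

E at 2 is achievable: Z in 6, H in 5, V in 7, L in 4, E in 2, F in 1, X in 3.
Nothing earlier works — the conflict and capacity constraints rule out every slot before 2.

2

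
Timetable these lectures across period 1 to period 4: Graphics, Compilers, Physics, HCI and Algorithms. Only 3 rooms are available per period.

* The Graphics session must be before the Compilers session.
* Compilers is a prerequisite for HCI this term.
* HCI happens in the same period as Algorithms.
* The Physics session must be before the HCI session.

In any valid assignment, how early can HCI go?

Precedence pushes HCI to at least period 3.
HCI at period 3 is achievable: Graphics=period 1, HCI=period 3, Physics=period 1, Compilers=period 2, Algorithms=period 3.

period 3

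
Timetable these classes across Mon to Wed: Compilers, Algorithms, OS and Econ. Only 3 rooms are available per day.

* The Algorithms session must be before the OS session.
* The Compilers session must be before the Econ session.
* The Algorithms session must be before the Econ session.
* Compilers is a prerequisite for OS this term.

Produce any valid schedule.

Compilers=Mon; Algorithms=Mon; Econ=Tue; OS=Tue

Checking: Compilers(Mon) before Econ(Tue); Compilers(Mon) before OS(Tue); Algorithms(Mon) before Econ(Tue); Algorithms(Mon) before OS(Tue); max 2 per day (cap 3).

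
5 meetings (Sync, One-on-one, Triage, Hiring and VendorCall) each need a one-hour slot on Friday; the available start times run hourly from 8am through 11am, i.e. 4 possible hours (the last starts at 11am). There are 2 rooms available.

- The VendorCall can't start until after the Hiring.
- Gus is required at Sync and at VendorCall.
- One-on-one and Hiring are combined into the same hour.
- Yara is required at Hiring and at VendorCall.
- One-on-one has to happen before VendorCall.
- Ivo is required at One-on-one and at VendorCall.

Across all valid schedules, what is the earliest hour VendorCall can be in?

9am

Precedence pushes VendorCall to at least 9am.
VendorCall at 9am is achievable: One-on-one=8am; Sync=10am; Triage=9am; VendorCall=9am; Hiring=8am.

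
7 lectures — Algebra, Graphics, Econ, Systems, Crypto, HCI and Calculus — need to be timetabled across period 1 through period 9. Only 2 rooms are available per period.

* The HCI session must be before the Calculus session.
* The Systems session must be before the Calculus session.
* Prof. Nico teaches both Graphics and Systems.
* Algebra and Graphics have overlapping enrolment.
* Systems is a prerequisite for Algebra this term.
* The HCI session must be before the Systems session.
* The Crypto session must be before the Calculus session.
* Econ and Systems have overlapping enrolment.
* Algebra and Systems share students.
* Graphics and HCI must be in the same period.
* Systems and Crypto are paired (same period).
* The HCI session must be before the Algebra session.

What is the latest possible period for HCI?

period 7

Downstream work caps HCI at period 7.
HCI at period 7 is achievable: Crypto -> period 8; Econ -> period 1; Systems -> period 8; Algebra -> period 9; HCI -> period 7; Graphics -> period 7; Calculus -> period 9.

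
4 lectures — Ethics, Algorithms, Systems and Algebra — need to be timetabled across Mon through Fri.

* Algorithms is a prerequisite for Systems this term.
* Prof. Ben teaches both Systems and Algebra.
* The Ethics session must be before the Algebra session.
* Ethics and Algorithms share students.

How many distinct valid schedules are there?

50

Splitting on Ethics: it can be Mon (18), Tue (15), Wed (11), Thu (6). Listing each branch's schedules as (Algorithms, Systems, Algebra):
Ethics=Mon: (Tue,Wed,Tue) (Tue,Wed,Thu) (Tue,Wed,Fri) (Tue,Thu,Tue) (Tue,Thu,Wed) (Tue,Thu,Fri) (Tue,Fri,Tue) (Tue,Fri,Wed) (Tue,Fri,Thu) (Wed,Thu,Tue) (Wed,Thu,Wed) (Wed,Thu,Fri) (Wed,Fri,Tue) (Wed,Fri,Wed) (Wed,Fri,Thu) (Thu,Fri,Tue) (Thu,Fri,Wed) (Thu,Fri,Thu) — 18.
Ethics=Tue: (Mon,Tue,Wed) (Mon,Tue,Thu) (Mon,Tue,Fri) (Mon,Wed,Thu) (Mon,Wed,Fri) (Mon,Thu,Wed) (Mon,Thu,Fri) (Mon,Fri,Wed) (Mon,Fri,Thu) (Wed,Thu,Wed) (Wed,Thu,Fri) (Wed,Fri,Wed) (Wed,Fri,Thu) (Thu,Fri,Wed) (Thu,Fri,Thu) — 15.
Ethics=Wed: (Mon,Tue,Thu) (Mon,Tue,Fri) (Mon,Wed,Thu) (Mon,Wed,Fri) (Mon,Thu,Fri) (Mon,Fri,Thu) (Tue,Wed,Thu) (Tue,Wed,Fri) (Tue,Thu,Fri) (Tue,Fri,Thu) (Thu,Fri,Thu) — 11.
Ethics=Thu: (Mon,Tue,Fri) (Mon,Wed,Fri) (Mon,Thu,Fri) (Tue,Wed,Fri) (Tue,Thu,Fri) (Wed,Thu,Fri) — 6.
Summing: 18 + 15 + 11 + 6 = 50.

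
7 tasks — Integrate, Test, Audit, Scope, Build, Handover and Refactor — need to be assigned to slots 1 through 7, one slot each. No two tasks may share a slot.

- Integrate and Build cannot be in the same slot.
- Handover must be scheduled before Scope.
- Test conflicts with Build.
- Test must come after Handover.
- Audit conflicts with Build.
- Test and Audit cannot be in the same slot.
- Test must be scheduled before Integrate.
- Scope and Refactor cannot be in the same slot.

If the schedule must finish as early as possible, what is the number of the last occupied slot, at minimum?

slot 7

The precedence chain requires at least 3 distinct slots.
With at most 1 per slot and 7 tasks, at least 7 slots are needed.
7 works (last occupied slot: 7): for example Handover in 1; Integrate in 3; Test in 2; Scope in 4; Audit in 5; Refactor in 7; Build in 6.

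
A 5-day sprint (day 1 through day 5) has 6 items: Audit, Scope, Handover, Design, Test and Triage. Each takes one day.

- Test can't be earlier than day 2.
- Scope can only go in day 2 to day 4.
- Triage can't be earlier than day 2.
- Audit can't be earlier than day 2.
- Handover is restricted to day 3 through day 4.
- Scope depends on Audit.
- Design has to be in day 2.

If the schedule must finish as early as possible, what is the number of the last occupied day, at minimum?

day 3

The precedence chain requires at least 2 distinct days.
Handover can't be placed before day 3, so the schedule must run through at least day 3.
3 works (last occupied day: day 3): for example Handover in day 3, Audit in day 2, Scope in day 3, Test in day 2, Design in day 2, Triage in day 2.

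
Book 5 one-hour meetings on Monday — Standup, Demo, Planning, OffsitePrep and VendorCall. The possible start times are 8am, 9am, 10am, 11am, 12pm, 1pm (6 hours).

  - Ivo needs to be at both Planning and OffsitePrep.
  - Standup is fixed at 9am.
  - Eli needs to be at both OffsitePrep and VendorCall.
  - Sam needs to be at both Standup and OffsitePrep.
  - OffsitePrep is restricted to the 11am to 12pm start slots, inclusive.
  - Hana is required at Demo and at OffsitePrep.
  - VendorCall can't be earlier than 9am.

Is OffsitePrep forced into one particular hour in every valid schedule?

OffsitePrep can be 11am (e.g. Demo=8am; OffsitePrep=11am; Planning=8am; VendorCall=9am; Standup=9am) or 12pm (e.g. OffsitePrep -> 12pm; Standup -> 9am; Planning -> 8am; VendorCall -> 9am; Demo -> 8am).

No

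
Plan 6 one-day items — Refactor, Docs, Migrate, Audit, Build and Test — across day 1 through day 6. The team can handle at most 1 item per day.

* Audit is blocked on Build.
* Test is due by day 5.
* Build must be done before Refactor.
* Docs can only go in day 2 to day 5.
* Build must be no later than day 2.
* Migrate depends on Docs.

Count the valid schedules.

60

Splitting on Refactor: it can be day 2 (9), day 3 (12), day 4 (12), day 5 (12), day 6 (15). Listing each branch's schedules as (Docs, Migrate, Audit, Build, Test) by day number:
Refactor=day 2: (3,4,6,1,5) (3,5,6,1,4) (3,6,4,1,5) (3,6,5,1,4) (4,5,6,1,3) (4,6,3,1,5) (4,6,5,1,3) (5,6,3,1,4) (5,6,4,1,3) — 9.
Refactor=day 3: (2,4,6,1,5) (2,5,6,1,4) (2,6,4,1,5) (2,6,5,1,4) (4,5,6,1,2) (4,5,6,2,1) (4,6,2,1,5) (4,6,5,1,2) (4,6,5,2,1) (5,6,2,1,4) (5,6,4,1,2) (5,6,4,2,1) — 12.
Refactor=day 4: (2,3,6,1,5) (2,5,6,1,3) (2,6,3,1,5) (2,6,5,1,3) (3,5,6,1,2) (3,5,6,2,1) (3,6,2,1,5) (3,6,5,1,2) (3,6,5,2,1) (5,6,2,1,3) (5,6,3,1,2) (5,6,3,2,1) — 12.
Refactor=day 5: (2,3,6,1,4) (2,4,6,1,3) (2,6,3,1,4) (2,6,4,1,3) (3,4,6,1,2) (3,4,6,2,1) (3,6,2,1,4) (3,6,4,1,2) (3,6,4,2,1) (4,6,2,1,3) (4,6,3,1,2) (4,6,3,2,1) — 12.
Refactor=day 6: (2,3,4,1,5) (2,3,5,1,4) (2,4,3,1,5) (2,4,5,1,3) (2,5,3,1,4) (2,5,4,1,3) (3,4,2,1,5) (3,4,5,1,2) (3,4,5,2,1) (3,5,2,1,4) (3,5,4,1,2) (3,5,4,2,1) (4,5,2,1,3) (4,5,3,1,2) (4,5,3,2,1) — 15.
Summing: 9 + 12 + 12 + 12 + 15 = 60.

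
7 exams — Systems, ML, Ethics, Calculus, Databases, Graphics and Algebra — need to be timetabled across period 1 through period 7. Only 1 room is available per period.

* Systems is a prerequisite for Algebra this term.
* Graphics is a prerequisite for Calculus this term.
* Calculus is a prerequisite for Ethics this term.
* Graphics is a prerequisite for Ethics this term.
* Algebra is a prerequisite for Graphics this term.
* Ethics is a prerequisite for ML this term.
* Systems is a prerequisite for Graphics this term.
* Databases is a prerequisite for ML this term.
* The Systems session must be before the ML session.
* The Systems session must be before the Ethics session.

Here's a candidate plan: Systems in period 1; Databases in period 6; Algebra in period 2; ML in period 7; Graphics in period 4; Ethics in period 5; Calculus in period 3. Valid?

No — it violates: Graphics is a prerequisite for Calculus this term

Databases is a prerequisite for ML this term — holds.
Graphics is a prerequisite for Calculus this term — violated.
Graphics is a prerequisite for Ethics this term — holds.
The Systems session must be before the Ethics session — holds.
Algebra is a prerequisite for Graphics this term — holds.
The Systems session must be before the ML session — holds.
Ethics is a prerequisite for ML this term — holds.
Systems is a prerequisite for Graphics this term — holds.
Calculus is a prerequisite for Ethics this term — holds.
Systems is a prerequisite for Algebra this term — holds.
Only 1 room is available per period — holds.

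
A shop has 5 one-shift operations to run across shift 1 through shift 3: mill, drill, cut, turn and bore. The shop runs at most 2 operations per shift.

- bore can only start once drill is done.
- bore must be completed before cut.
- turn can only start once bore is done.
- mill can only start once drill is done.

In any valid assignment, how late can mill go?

Precedence pushes mill to at least shift 2.
mill at shift 2 is achievable: cut in shift 3; mill in shift 2; bore in shift 2; drill in shift 1; turn in shift 3.
Nothing later works — the capacity limit rule out every shift after shift 2.

shift 2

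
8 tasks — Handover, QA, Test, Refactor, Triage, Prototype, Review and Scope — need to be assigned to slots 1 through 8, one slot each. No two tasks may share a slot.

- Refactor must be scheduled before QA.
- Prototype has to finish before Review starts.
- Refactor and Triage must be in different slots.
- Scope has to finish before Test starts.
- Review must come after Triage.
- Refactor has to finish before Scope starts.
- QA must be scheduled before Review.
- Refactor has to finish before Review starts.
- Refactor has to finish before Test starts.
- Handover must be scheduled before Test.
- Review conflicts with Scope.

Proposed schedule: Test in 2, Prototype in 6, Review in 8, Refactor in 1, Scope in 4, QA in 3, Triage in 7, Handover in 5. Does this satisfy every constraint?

Refactor has to finish before Review starts — holds.
Refactor has to finish before Test starts — holds.
Scope has to finish before Test starts — violated.
Prototype has to finish before Review starts — holds.
Handover must be scheduled before Test — violated.
Refactor has to finish before Scope starts — holds.
Refactor and Triage must be in different slots — holds.
No two tasks may share a slot — holds.
Refactor must be scheduled before QA — holds.
Review must come after Triage — holds.
QA must be scheduled before Review — holds.
Review conflicts with Scope — holds.

Invalid. Handover must be scheduled before Test.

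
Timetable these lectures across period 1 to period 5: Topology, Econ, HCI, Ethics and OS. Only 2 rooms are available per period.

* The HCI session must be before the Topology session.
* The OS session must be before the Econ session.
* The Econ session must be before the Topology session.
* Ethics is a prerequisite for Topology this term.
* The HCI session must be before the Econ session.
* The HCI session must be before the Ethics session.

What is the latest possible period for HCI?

period 3

Downstream work caps HCI at period 3.
HCI at period 3 is achievable: Econ in period 4; Topology in period 5; Ethics in period 4; HCI in period 3; OS in period 1.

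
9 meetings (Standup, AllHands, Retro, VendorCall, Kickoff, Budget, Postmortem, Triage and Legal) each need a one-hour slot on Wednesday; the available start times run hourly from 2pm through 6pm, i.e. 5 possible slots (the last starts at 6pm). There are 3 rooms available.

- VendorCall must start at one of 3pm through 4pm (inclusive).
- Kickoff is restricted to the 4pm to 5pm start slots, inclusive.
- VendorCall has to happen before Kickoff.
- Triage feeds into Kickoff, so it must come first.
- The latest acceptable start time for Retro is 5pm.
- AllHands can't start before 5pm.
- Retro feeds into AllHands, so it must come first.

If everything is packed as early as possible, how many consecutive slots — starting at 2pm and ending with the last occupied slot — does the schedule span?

The precedence chain requires at least 2 distinct slots.
With at most 3 per slot and 9 meetings, at least 3 slots are needed.
AllHands can't be placed before 5pm — that is slot 4 counting from 2pm — so the schedule must run through at least 4 slots.
4 works (last occupied slot: 5pm): for example VendorCall=3pm, Triage=2pm, AllHands=5pm, Budget=3pm, Kickoff=4pm, Standup=2pm, Postmortem=3pm, Retro=2pm, Legal=4pm.

4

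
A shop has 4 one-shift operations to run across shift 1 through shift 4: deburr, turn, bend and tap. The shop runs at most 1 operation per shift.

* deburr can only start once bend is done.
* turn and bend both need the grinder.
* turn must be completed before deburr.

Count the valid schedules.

8

Splitting on deburr: it can be shift 3 (2), shift 4 (6). Listing each branch's schedules as (turn, bend, tap) by shift number:
deburr=shift 3: (1,2,4) (2,1,4) — 2.
deburr=shift 4: (1,2,3) (1,3,2) (2,1,3) (2,3,1) (3,1,2) (3,2,1) — 6.
Summing: 2 + 6 = 8.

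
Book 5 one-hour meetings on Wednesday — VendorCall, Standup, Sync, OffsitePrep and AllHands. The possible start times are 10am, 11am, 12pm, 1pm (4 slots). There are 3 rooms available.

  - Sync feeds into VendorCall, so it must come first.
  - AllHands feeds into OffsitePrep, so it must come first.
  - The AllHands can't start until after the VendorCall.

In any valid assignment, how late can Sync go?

10am

Downstream work caps Sync at 10am.
Sync at 10am is achievable: AllHands=12pm, VendorCall=11am, OffsitePrep=1pm, Standup=10am, Sync=10am.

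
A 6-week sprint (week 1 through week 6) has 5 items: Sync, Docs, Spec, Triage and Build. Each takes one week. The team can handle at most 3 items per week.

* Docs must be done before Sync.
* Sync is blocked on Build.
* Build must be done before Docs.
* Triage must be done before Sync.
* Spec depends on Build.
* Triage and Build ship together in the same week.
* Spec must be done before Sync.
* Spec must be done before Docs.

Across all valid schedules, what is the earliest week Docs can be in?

Precedence pushes Docs to at least week 3; downstream work caps Docs at week 5.
Docs at week 3 is achievable: Triage in week 1, Spec in week 2, Sync in week 4, Docs in week 3, Build in week 1.

week 3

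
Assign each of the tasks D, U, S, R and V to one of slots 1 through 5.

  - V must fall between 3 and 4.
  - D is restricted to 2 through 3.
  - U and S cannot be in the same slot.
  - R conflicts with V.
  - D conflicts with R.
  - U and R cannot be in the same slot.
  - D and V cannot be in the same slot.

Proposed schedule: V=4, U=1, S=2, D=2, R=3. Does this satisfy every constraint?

V must fall between 3 and 4 — holds.
U and R cannot be in the same slot — holds.
D conflicts with R — holds.
D is restricted to 2 through 3 — holds.
U and S cannot be in the same slot — holds.
D and V cannot be in the same slot — holds.
R conflicts with V — holds.

Valid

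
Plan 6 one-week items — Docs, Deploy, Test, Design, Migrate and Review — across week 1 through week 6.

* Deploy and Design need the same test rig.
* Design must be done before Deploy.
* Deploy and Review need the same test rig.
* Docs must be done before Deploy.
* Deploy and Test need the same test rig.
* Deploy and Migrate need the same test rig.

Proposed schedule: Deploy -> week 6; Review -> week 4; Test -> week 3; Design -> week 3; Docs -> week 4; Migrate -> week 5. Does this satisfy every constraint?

Deploy and Test need the same test rig — holds.
Deploy and Design need the same test rig — holds.
Deploy and Migrate need the same test rig — holds.
Design must be done before Deploy — holds.
Deploy and Review need the same test rig — holds.
Docs must be done before Deploy — holds.

Yes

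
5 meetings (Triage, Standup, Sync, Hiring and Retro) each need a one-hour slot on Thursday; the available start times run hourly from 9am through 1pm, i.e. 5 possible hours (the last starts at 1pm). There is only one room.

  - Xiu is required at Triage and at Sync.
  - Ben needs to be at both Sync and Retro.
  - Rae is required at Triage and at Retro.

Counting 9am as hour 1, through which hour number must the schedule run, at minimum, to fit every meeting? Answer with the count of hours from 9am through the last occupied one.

5

With at most 1 per hour and 5 meetings, at least 5 hours are needed.
5 works (last occupied hour: 1pm): for example Standup -> 10am; Retro -> 1pm; Hiring -> 12pm; Triage -> 9am; Sync -> 11am.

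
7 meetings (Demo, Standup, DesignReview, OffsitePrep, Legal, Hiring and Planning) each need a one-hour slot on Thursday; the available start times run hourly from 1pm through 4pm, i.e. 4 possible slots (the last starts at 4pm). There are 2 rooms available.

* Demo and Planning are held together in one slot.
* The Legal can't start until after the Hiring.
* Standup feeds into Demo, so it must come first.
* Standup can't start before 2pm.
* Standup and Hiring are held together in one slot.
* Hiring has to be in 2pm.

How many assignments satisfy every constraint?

Splitting on Demo: it can be 3pm (3), 4pm (3). Listing each branch's schedules as (Standup, DesignReview, OffsitePrep, Legal, Hiring, Planning):
Demo=3pm: (2pm,1pm,1pm,4pm,2pm,3pm) (2pm,1pm,4pm,4pm,2pm,3pm) (2pm,4pm,1pm,4pm,2pm,3pm) — 3.
Demo=4pm: (2pm,1pm,1pm,3pm,2pm,4pm) (2pm,1pm,3pm,3pm,2pm,4pm) (2pm,3pm,1pm,3pm,2pm,4pm) — 3.
Summing: 3 + 3 = 6.

6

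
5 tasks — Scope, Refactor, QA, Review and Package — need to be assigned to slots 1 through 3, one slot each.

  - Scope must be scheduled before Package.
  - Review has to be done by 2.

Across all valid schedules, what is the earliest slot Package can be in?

Precedence pushes Package to at least 2.
Package at 2 is achievable: Refactor=1; Scope=1; Review=1; Package=2; QA=1.

2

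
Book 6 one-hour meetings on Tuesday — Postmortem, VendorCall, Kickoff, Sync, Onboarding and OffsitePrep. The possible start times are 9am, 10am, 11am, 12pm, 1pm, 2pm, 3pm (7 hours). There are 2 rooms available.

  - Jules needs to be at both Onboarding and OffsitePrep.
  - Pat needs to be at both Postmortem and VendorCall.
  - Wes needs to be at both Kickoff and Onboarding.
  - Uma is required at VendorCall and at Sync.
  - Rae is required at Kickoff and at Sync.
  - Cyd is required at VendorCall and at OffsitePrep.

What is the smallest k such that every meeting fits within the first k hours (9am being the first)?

3

With at most 2 per hour and 6 meetings, at least 3 hours are needed.
3 works (last occupied hour: 11am): for example Onboarding in 10am, OffsitePrep in 11am, Postmortem in 9am, Kickoff in 9am, VendorCall in 10am, Sync in 11am.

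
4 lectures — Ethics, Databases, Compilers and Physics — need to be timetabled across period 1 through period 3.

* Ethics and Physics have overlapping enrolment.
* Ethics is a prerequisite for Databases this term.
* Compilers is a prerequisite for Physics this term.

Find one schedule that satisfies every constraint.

Physics=period 2, Ethics=period 1, Compilers=period 1, Databases=period 2

Checking: Ethics(period 1) before Databases(period 2); Compilers(period 1) before Physics(period 2); Ethics(period 1) != Physics(period 2).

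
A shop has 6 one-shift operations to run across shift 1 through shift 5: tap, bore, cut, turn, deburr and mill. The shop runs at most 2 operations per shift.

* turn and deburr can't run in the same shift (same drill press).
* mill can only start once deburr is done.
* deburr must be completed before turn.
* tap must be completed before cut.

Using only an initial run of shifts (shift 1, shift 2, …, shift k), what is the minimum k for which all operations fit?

3

The precedence chain requires at least 2 distinct shifts.
With at most 2 per shift and 6 operations, at least 3 shifts are needed.
3 works (last occupied shift: shift 3): for example cut in shift 2; turn in shift 2; bore in shift 3; deburr in shift 1; mill in shift 3; tap in shift 1.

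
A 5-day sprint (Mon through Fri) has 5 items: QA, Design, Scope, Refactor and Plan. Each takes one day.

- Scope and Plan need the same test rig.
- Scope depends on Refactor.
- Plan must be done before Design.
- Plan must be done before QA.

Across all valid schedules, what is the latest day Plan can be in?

Thu

Downstream work caps Plan at Thu.
Plan at Thu is achievable: Plan in Thu, QA in Fri, Scope in Tue, Refactor in Mon, Design in Fri.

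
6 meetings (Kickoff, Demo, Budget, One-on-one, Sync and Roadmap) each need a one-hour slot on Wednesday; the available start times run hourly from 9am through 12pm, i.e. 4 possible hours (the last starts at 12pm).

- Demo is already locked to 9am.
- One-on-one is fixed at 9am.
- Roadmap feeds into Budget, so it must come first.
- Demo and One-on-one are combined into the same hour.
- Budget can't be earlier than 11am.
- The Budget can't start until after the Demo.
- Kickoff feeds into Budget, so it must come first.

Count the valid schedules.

52

Splitting on Kickoff: it can be 9am (20), 10am (20), 11am (12). Listing each branch's schedules as (Demo, Budget, One-on-one, Sync, Roadmap):
Kickoff=9am: (9am,11am,9am,9am,9am) (9am,11am,9am,9am,10am) (9am,11am,9am,10am,9am) (9am,11am,9am,10am,10am) (9am,11am,9am,11am,9am) (9am,11am,9am,11am,10am) (9am,11am,9am,12pm,9am) (9am,11am,9am,12pm,10am) (9am,12pm,9am,9am,9am) (9am,12pm,9am,9am,10am) (9am,12pm,9am,9am,11am) (9am,12pm,9am,10am,9am) (9am,12pm,9am,10am,10am) (9am,12pm,9am,10am,11am) (9am,12pm,9am,11am,9am) (9am,12pm,9am,11am,10am) (9am,12pm,9am,11am,11am) (9am,12pm,9am,12pm,9am) (9am,12pm,9am,12pm,10am) (9am,12pm,9am,12pm,11am) — 20.
Kickoff=10am: (9am,11am,9am,9am,9am) (9am,11am,9am,9am,10am) (9am,11am,9am,10am,9am) (9am,11am,9am,10am,10am) (9am,11am,9am,11am,9am) (9am,11am,9am,11am,10am) (9am,11am,9am,12pm,9am) (9am,11am,9am,12pm,10am) (9am,12pm,9am,9am,9am) (9am,12pm,9am,9am,10am) (9am,12pm,9am,9am,11am) (9am,12pm,9am,10am,9am) (9am,12pm,9am,10am,10am) (9am,12pm,9am,10am,11am) (9am,12pm,9am,11am,9am) (9am,12pm,9am,11am,10am) (9am,12pm,9am,11am,11am) (9am,12pm,9am,12pm,9am) (9am,12pm,9am,12pm,10am) (9am,12pm,9am,12pm,11am) — 20.
Kickoff=11am: (9am,12pm,9am,9am,9am) (9am,12pm,9am,9am,10am) (9am,12pm,9am,9am,11am) (9am,12pm,9am,10am,9am) (9am,12pm,9am,10am,10am) (9am,12pm,9am,10am,11am) (9am,12pm,9am,11am,9am) (9am,12pm,9am,11am,10am) (9am,12pm,9am,11am,11am) (9am,12pm,9am,12pm,9am) (9am,12pm,9am,12pm,10am) (9am,12pm,9am,12pm,11am) — 12.
Summing: 20 + 20 + 12 = 52.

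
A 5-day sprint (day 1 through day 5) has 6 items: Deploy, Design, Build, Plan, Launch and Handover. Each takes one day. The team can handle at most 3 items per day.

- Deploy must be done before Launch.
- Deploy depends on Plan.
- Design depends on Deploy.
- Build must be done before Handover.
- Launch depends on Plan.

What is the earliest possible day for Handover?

Precedence pushes Handover to at least day 2.
Handover at day 2 is achievable: Deploy in day 2; Plan in day 1; Design in day 3; Launch in day 3; Handover in day 2; Build in day 1.

day 2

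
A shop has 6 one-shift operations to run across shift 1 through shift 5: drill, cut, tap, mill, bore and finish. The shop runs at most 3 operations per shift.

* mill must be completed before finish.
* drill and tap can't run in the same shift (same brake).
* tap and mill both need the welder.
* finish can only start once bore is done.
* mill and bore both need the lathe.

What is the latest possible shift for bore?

Downstream work caps bore at shift 4.
bore at shift 4 is achievable: cut -> shift 1, bore -> shift 4, mill -> shift 1, finish -> shift 5, tap -> shift 2, drill -> shift 1.

shift 4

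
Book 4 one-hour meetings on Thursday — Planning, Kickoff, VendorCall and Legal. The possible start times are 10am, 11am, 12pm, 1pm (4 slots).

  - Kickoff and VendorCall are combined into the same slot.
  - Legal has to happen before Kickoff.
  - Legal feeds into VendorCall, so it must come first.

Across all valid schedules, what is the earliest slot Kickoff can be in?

Precedence pushes Kickoff to at least 11am.
Kickoff at 11am is achievable: VendorCall in 11am, Legal in 10am, Planning in 10am, Kickoff in 11am.

11am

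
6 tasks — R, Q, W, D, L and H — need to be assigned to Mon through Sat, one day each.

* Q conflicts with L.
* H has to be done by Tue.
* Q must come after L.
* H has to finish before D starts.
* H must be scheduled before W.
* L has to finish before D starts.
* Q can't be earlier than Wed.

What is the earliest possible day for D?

Tue

Precedence pushes D to at least Tue.
D at Tue is achievable: Q in Wed; L in Mon; R in Mon; D in Tue; H in Mon; W in Tue.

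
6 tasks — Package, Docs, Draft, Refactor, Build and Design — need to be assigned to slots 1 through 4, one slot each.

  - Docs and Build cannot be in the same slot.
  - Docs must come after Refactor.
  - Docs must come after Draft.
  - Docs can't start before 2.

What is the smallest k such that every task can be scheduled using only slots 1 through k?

The precedence chain requires at least 2 distinct slots.
2 works (last occupied slot: 2): for example Docs -> 2; Build -> 1; Draft -> 1; Design -> 1; Package -> 1; Refactor -> 1.

2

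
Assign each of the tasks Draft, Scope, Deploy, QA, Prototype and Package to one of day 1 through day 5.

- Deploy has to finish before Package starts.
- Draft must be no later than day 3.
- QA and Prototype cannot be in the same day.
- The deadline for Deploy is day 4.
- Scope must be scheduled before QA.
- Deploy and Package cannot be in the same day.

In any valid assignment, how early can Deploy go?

day 1

Deploy's own window allows nothing later than day 4.
Deploy at day 1 is achievable: Scope -> day 1, Prototype -> day 1, Deploy -> day 1, QA -> day 2, Package -> day 2, Draft -> day 1.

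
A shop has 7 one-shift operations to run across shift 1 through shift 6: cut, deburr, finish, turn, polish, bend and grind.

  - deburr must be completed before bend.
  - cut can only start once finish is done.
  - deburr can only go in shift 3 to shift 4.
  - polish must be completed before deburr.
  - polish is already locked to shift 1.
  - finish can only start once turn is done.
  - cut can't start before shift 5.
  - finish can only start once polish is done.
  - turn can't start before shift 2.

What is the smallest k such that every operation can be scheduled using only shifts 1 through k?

The precedence chain requires at least 3 distinct shifts.
cut can't be placed before shift 5, so the schedule must run through at least shift 5.
5 works (last occupied shift: shift 5): for example polish -> shift 1; finish -> shift 3; cut -> shift 5; deburr -> shift 3; grind -> shift 1; bend -> shift 4; turn -> shift 2.

5 shifts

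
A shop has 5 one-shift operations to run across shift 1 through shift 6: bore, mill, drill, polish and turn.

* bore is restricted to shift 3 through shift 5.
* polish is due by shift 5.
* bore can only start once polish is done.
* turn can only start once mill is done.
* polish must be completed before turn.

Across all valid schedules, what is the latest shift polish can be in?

shift 4

Polish's own window allows nothing later than shift 5; downstream work caps polish at shift 4.
polish at shift 4 is achievable: bore in shift 5; polish in shift 4; drill in shift 1; mill in shift 1; turn in shift 5.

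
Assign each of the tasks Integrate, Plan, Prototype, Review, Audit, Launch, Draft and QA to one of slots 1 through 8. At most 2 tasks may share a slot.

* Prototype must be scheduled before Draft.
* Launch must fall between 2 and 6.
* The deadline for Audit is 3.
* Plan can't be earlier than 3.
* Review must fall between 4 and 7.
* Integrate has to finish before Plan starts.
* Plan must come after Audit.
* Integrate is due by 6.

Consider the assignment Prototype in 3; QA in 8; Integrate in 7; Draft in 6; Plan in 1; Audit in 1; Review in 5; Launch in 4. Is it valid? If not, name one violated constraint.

No — it violates: Integrate has to finish before Plan starts

Integrate has to finish before Plan starts — violated.
Review must fall between 4 and 7 — holds.
At most 2 tasks may share a slot — holds.
Prototype must be scheduled before Draft — holds.
The deadline for Audit is 3 — holds.
Integrate is due by 6 — violated.
Plan can't be earlier than 3 — violated.
Plan must come after Audit — violated.
Launch must fall between 2 and 6 — holds.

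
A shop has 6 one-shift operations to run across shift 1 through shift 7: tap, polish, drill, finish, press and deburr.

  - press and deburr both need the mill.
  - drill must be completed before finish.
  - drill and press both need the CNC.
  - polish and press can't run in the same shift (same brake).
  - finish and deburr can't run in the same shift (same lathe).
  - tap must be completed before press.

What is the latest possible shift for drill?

shift 6

Downstream work caps drill at shift 6.
drill at shift 6 is achievable: tap in shift 1, polish in shift 1, deburr in shift 1, press in shift 2, finish in shift 7, drill in shift 6.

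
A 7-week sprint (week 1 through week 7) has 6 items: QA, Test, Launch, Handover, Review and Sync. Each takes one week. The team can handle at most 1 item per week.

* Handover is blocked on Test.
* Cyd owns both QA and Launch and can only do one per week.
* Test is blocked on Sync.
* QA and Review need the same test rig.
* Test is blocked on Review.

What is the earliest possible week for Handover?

week 4

Precedence pushes Handover to at least week 3.
Handover at week 4 is achievable: Test -> week 3, Review -> week 1, Sync -> week 2, QA -> week 5, Handover -> week 4, Launch -> week 6.
Nothing earlier works — the conflict and capacity constraints rule out every week before week 4.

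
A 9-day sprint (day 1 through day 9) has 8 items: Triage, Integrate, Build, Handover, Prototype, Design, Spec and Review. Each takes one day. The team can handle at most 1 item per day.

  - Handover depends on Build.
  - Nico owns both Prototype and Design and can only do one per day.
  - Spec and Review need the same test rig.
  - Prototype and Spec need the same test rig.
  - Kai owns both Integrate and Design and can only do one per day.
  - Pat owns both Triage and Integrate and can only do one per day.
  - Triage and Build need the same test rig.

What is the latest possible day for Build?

day 8

Downstream work caps Build at day 8.
Build at day 8 is achievable: Prototype in day 3; Spec in day 5; Review in day 6; Integrate in day 2; Design in day 4; Handover in day 9; Triage in day 1; Build in day 8.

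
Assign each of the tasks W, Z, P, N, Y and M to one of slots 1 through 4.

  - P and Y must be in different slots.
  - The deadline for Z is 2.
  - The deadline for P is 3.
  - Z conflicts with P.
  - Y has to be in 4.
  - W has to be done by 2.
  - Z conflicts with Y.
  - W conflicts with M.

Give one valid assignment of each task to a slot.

W=1, M=2, Y=4, Z=1, P=2, N=1

Checking: P(2) != Y(4); Z(1) != P(2); Z(1) != Y(4); W(1) != M(2); P=2 in [1,3]; Z=1 in [1,2]; W=1 in [1,2]; Y=4 in [4,4].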